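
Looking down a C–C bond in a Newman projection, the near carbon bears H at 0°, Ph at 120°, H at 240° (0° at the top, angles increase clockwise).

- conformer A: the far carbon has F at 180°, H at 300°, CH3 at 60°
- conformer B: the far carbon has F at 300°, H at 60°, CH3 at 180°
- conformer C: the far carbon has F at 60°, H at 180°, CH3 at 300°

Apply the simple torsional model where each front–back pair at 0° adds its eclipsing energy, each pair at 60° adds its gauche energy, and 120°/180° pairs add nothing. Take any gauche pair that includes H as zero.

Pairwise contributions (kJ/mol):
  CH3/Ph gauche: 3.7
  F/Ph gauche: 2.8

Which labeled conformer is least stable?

A (staggered): Ph–F gauche, Ph–CH3 gauche; 2.8 + 3.7 = 6.5 kJ/mol.
B (staggered): Ph–CH3 gauche; 3.7 = 3.7 kJ/mol.
C (staggered): Ph–F gauche; 2.8 = 2.8 kJ/mol.
A has the highest total (6.5 kJ/mol).

A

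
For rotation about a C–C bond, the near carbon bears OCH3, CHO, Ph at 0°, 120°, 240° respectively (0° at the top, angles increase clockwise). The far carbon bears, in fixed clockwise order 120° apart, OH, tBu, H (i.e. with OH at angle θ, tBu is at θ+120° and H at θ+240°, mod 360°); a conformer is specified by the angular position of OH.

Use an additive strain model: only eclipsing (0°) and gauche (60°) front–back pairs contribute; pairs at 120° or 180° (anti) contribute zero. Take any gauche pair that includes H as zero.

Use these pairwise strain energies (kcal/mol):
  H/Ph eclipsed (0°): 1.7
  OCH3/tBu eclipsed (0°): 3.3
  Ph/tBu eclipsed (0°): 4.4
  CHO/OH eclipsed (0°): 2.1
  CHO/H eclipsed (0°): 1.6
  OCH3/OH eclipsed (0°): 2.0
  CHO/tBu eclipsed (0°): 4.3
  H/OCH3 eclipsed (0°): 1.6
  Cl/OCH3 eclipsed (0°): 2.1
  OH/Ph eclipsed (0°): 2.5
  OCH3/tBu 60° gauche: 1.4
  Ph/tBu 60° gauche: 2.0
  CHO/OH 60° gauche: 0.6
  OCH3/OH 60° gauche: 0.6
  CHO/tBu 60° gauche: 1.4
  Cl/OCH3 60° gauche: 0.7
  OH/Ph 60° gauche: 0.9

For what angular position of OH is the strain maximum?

OH at 0° (eclipsed): OCH3(0°)/OH(0°) eclipsed 2.0; CHO(120°)/tBu(120°) eclipsed 4.3; Ph(240°)/H(240°) eclipsed 1.7 → 8.0 kcal/mol.
OH at 60° (staggered): OCH3(0°)/OH(60°) gauche 0.6; CHO(120°)/OH(60°) gauche 0.6; CHO(120°)/tBu(180°) gauche 1.4; Ph(240°)/tBu(180°) gauche 2.0 → 4.6 kcal/mol.
OH at 120° (eclipsed): OCH3(0°)/H(0°) eclipsed 1.6; CHO(120°)/OH(120°) eclipsed 2.1; Ph(240°)/tBu(240°) eclipsed 4.4 → 8.1 kcal/mol.
OH at 180° (staggered): OCH3(0°)/tBu(300°) gauche 1.4; CHO(120°)/OH(180°) gauche 0.6; Ph(240°)/OH(180°) gauche 0.9; Ph(240°)/tBu(300°) gauche 2.0 → 4.9 kcal/mol.
OH at 240° (eclipsed): OCH3(0°)/tBu(0°) eclipsed 3.3; CHO(120°)/H(120°) eclipsed 1.6; Ph(240°)/OH(240°) eclipsed 2.5 → 7.4 kcal/mol.
OH at 300° (staggered): OCH3(0°)/OH(300°) gauche 0.6; OCH3(0°)/tBu(60°) gauche 1.4; CHO(120°)/tBu(60°) gauche 1.4; Ph(240°)/OH(300°) gauche 0.9 → 4.3 kcal/mol.
The maximum (8.1 kcal/mol) occurs with OH at 120°.

120°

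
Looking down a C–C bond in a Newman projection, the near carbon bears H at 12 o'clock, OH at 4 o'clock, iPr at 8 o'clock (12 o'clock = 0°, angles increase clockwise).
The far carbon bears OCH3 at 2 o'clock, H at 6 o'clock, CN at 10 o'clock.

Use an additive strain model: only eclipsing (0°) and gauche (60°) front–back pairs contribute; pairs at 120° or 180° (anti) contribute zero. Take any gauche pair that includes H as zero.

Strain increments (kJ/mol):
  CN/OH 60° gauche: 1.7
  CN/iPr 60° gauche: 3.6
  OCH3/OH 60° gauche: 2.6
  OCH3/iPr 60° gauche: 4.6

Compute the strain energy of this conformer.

6.2 kJ/mol

This conformer (staggered): OH–OCH3 gauche, iPr–CN gauche; 2.6 + 3.6 = 6.2 kJ/mol.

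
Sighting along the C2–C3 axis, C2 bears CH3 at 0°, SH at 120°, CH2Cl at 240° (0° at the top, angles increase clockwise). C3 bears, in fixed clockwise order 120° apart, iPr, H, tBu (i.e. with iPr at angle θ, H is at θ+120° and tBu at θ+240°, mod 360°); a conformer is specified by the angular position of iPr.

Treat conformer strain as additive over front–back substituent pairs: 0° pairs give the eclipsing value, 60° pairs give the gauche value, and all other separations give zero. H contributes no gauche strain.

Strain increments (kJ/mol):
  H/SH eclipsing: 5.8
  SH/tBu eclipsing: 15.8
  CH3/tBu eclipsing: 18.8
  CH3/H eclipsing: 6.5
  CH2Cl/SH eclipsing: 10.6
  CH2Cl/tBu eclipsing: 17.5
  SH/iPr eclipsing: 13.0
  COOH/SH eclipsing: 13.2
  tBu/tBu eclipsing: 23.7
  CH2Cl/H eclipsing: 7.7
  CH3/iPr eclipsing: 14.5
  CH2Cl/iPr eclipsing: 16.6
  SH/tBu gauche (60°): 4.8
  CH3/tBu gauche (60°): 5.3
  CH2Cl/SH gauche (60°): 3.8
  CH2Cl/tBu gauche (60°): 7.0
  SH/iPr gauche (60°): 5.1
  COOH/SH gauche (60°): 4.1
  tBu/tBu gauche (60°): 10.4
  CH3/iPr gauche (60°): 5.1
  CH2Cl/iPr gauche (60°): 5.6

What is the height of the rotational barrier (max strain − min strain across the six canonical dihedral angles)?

iPr at 0° (eclipsed): CH3–iPr eclipsed, SH–H eclipsed, CH2Cl–tBu eclipsed; 14.5 + 5.8 + 17.5 = 37.8 kJ/mol.
iPr at 60° (staggered): CH3–iPr gauche, CH3–tBu gauche, SH–iPr gauche, CH2Cl–tBu gauche; 5.1 + 5.3 + 5.1 + 7.0 = 22.5 kJ/mol.
iPr at 120° (eclipsed): CH3–tBu eclipsed, SH–iPr eclipsed, CH2Cl–H eclipsed; 18.8 + 13.0 + 7.7 = 39.5 kJ/mol.
iPr at 180° (staggered): CH3–tBu gauche, SH–iPr gauche, SH–tBu gauche, CH2Cl–iPr gauche; 5.3 + 5.1 + 4.8 + 5.6 = 20.8 kJ/mol.
iPr at 240° (eclipsed): CH3–H eclipsed, SH–tBu eclipsed, CH2Cl–iPr eclipsed; 6.5 + 15.8 + 16.6 = 38.9 kJ/mol.
iPr at 300° (staggered): CH3–iPr gauche, SH–tBu gauche, CH2Cl–iPr gauche, CH2Cl–tBu gauche; 5.1 + 4.8 + 5.6 + 7.0 = 22.5 kJ/mol.
Max at 120° (39.5 kJ/mol), min at 180° (20.8 kJ/mol); barrier = 18.7 kJ/mol.

18.7 kJ/mol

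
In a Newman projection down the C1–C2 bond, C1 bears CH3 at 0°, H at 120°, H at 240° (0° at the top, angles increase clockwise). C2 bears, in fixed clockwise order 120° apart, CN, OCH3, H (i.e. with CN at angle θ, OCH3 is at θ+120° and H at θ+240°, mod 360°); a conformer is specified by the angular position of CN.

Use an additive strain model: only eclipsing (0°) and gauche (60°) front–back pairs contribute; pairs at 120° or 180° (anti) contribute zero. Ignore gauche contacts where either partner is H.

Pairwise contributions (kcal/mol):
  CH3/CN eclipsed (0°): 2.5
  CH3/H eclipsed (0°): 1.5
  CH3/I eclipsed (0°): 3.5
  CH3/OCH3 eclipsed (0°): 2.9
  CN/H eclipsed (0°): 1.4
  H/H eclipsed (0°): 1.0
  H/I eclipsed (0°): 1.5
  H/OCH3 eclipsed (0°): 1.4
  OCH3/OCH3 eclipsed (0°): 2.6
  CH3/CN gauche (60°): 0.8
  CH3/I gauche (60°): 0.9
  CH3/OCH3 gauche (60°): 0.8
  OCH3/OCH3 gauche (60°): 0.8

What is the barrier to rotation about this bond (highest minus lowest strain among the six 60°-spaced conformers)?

CN at 0° (eclipsed): CH3(0°)/CN(0°) eclipsed 2.5; H(120°)/OCH3(120°) eclipsed 1.4; H(240°)/H(240°) eclipsed 1.0 → 4.9 kcal/mol.
CN at 60° (staggered): CH3(0°)/CN(60°) gauche 0.8 → 0.8 kcal/mol.
CN at 120° (eclipsed): CH3(0°)/H(0°) eclipsed 1.5; H(120°)/CN(120°) eclipsed 1.4; H(240°)/OCH3(240°) eclipsed 1.4 → 4.3 kcal/mol.
CN at 180° (staggered): CH3(0°)/OCH3(300°) gauche 0.8 → 0.8 kcal/mol.
CN at 240° (eclipsed): CH3(0°)/OCH3(0°) eclipsed 2.9; H(120°)/H(120°) eclipsed 1.0; H(240°)/CN(240°) eclipsed 1.4 → 5.3 kcal/mol.
CN at 300° (staggered): CH3(0°)/CN(300°) gauche 0.8; CH3(0°)/OCH3(60°) gauche 0.8 → 1.6 kcal/mol.
Max at 240° (5.3 kcal/mol), min at 60° (0.8 kcal/mol); barrier = 4.5 kcal/mol.

4.5 kcal/mol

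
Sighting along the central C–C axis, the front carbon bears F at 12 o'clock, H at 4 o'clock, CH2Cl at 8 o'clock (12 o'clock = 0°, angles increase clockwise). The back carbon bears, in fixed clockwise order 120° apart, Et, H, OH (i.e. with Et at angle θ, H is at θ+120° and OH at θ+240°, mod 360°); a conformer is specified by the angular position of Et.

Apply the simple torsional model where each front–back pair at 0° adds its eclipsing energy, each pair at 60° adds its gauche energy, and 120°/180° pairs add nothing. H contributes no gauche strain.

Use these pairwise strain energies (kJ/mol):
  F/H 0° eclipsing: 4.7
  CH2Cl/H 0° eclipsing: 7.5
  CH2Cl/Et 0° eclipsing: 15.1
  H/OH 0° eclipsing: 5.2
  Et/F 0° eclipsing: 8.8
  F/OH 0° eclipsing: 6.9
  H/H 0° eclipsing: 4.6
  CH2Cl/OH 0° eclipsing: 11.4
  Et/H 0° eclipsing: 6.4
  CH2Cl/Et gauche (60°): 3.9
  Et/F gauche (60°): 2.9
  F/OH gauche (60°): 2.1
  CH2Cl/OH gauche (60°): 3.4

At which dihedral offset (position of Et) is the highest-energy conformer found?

240°

Et at 0° (eclipsed): F(0°)/Et(0°) eclipsed 8.8; H(120°)/H(120°) eclipsed 4.6; CH2Cl(240°)/OH(240°) eclipsed 11.4 → 24.8 kJ/mol.
Et at 60° (staggered): F(0°)/Et(60°) gauche 2.9; F(0°)/OH(300°) gauche 2.1; CH2Cl(240°)/OH(300°) gauche 3.4 → 8.4 kJ/mol.
Et at 120° (eclipsed): F(0°)/OH(0°) eclipsed 6.9; H(120°)/Et(120°) eclipsed 6.4; CH2Cl(240°)/H(240°) eclipsed 7.5 → 20.8 kJ/mol.
Et at 180° (staggered): F(0°)/OH(60°) gauche 2.1; CH2Cl(240°)/Et(180°) gauche 3.9 → 6.0 kJ/mol.
Et at 240° (eclipsed): F(0°)/H(0°) eclipsed 4.7; H(120°)/OH(120°) eclipsed 5.2; CH2Cl(240°)/Et(240°) eclipsed 15.1 → 25.0 kJ/mol.
Et at 300° (staggered): F(0°)/Et(300°) gauche 2.9; CH2Cl(240°)/Et(300°) gauche 3.9; CH2Cl(240°)/OH(180°) gauche 3.4 → 10.2 kJ/mol.
The maximum (25.0 kJ/mol) occurs with Et at 240°.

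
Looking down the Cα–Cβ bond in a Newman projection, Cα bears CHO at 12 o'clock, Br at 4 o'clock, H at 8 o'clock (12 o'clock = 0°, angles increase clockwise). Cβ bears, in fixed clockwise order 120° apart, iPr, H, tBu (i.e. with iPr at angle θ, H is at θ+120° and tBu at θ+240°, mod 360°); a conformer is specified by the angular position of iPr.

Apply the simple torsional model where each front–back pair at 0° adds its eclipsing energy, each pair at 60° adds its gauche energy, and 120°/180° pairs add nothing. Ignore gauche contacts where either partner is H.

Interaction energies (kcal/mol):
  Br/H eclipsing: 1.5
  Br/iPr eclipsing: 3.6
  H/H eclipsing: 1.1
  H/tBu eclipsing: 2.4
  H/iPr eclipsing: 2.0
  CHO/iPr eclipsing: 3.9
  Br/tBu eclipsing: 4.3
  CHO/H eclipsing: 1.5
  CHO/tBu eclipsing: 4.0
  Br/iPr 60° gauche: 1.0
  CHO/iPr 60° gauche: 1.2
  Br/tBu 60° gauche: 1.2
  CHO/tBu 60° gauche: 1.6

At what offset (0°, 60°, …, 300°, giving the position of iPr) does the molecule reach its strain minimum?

iPr at 0° (eclipsed): CHO(0°)/iPr(0°) eclipsed 3.9; Br(120°)/H(120°) eclipsed 1.5; H(240°)/tBu(240°) eclipsed 2.4 → 7.8 kcal/mol.
iPr at 60° (staggered): CHO(0°)/iPr(60°) gauche 1.2; CHO(0°)/tBu(300°) gauche 1.6; Br(120°)/iPr(60°) gauche 1.0 → 3.8 kcal/mol.
iPr at 120° (eclipsed): CHO(0°)/tBu(0°) eclipsed 4.0; Br(120°)/iPr(120°) eclipsed 3.6; H(240°)/H(240°) eclipsed 1.1 → 8.7 kcal/mol.
iPr at 180° (staggered): CHO(0°)/tBu(60°) gauche 1.6; Br(120°)/iPr(180°) gauche 1.0; Br(120°)/tBu(60°) gauche 1.2 → 3.8 kcal/mol.
iPr at 240° (eclipsed): CHO(0°)/H(0°) eclipsed 1.5; Br(120°)/tBu(120°) eclipsed 4.3; H(240°)/iPr(240°) eclipsed 2.0 → 7.8 kcal/mol.
iPr at 300° (staggered): CHO(0°)/iPr(300°) gauche 1.2; Br(120°)/tBu(180°) gauche 1.2 → 2.4 kcal/mol.
The minimum (2.4 kcal/mol) occurs with iPr at 300°.

300°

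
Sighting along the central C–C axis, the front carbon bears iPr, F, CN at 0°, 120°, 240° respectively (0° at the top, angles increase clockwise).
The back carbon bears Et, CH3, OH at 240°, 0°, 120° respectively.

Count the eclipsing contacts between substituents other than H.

Non-H eclipsing pairs: iPr(0°)/CH3(0°); F(120°)/OH(120°); CN(240°)/Et(240°) — 3 interactions.

3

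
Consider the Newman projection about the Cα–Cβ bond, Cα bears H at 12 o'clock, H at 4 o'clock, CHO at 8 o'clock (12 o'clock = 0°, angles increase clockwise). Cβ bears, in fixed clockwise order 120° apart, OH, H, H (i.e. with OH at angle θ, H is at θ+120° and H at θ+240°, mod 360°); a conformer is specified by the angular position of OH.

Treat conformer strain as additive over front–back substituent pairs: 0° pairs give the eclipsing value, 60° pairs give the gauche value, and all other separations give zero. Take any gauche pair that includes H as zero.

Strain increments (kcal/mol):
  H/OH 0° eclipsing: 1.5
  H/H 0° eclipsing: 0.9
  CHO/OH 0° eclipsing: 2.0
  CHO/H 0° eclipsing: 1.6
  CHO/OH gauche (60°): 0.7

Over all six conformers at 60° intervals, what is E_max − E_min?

OH at 0° (eclipsed): H(0°)/OH(0°) eclipsed 1.5; H(120°)/H(120°) eclipsed 0.9; CHO(240°)/H(240°) eclipsed 1.6 → 4.0 kcal/mol.
OH at 60° (staggered): no non-H gauche contacts → 0.0 kcal/mol.
OH at 120° (eclipsed): H(0°)/H(0°) eclipsed 0.9; H(120°)/OH(120°) eclipsed 1.5; CHO(240°)/H(240°) eclipsed 1.6 → 4.0 kcal/mol.
OH at 180° (staggered): CHO(240°)/OH(180°) gauche 0.7 → 0.7 kcal/mol.
OH at 240° (eclipsed): H(0°)/H(0°) eclipsed 0.9; H(120°)/H(120°) eclipsed 0.9; CHO(240°)/OH(240°) eclipsed 2.0 → 3.8 kcal/mol.
OH at 300° (staggered): CHO(240°)/OH(300°) gauche 0.7 → 0.7 kcal/mol.
Max at 0° (4.0 kcal/mol), min at 60° (0.0 kcal/mol); barrier = 4.0 kcal/mol.

4.0 kcal/mol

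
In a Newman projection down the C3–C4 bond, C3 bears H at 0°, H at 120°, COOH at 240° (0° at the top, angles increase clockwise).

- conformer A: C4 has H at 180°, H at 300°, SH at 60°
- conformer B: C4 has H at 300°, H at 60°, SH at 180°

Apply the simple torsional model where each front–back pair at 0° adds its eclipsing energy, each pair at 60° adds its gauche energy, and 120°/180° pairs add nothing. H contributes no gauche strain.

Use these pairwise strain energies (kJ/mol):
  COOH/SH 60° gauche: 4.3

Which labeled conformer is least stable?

A (staggered): no non-H gauche contacts → 0.0 kJ/mol.
B (staggered): COOH(240°)/SH(180°) gauche 4.3 → 4.3 kJ/mol.
B has the highest total (4.3 kJ/mol).

B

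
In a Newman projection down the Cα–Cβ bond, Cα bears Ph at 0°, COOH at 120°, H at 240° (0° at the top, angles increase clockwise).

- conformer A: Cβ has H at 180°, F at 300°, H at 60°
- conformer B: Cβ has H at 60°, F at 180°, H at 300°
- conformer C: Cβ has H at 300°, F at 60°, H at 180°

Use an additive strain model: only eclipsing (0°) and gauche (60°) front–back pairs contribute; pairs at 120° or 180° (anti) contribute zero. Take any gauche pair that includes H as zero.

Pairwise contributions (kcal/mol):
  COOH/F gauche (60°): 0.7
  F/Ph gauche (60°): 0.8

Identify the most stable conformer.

A (staggered): Ph(0°)/F(300°) gauche 0.8 → 0.8 kcal/mol.
B (staggered): COOH(120°)/F(180°) gauche 0.7 → 0.7 kcal/mol.
C (staggered): Ph(0°)/F(60°) gauche 0.8; COOH(120°)/F(60°) gauche 0.7 → 1.5 kcal/mol.
B has the lowest total (0.7 kcal/mol).

B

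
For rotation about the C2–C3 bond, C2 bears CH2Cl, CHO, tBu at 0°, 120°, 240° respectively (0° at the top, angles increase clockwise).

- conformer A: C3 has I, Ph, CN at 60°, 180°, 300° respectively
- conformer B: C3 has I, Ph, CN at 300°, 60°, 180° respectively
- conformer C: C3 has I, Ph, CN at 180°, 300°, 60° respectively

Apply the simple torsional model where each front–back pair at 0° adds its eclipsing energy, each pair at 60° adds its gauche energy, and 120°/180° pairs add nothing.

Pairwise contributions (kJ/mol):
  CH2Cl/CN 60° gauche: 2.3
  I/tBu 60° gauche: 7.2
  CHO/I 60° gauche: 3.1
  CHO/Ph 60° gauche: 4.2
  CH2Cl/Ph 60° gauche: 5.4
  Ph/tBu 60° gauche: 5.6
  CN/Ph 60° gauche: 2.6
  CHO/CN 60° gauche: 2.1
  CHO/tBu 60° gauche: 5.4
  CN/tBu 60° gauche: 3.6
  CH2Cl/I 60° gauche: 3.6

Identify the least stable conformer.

B

A is staggered. CH2Cl at 0° is gauche with I at 60° (3.6); CH2Cl at 0° is gauche with CN at 300° (2.3); CHO at 120° is gauche with I at 60° (3.1); CHO at 120° is gauche with Ph at 180° (4.2); tBu at 240° is gauche with Ph at 180° (5.6); tBu at 240° is gauche with CN at 300° (3.6). Total 22.4 kJ/mol.
B is staggered. CH2Cl at 0° is gauche with I at 300° (3.6); CH2Cl at 0° is gauche with Ph at 60° (5.4); CHO at 120° is gauche with Ph at 60° (4.2); CHO at 120° is gauche with CN at 180° (2.1); tBu at 240° is gauche with I at 300° (7.2); tBu at 240° is gauche with CN at 180° (3.6). Total 26.1 kJ/mol.
C is staggered. CH2Cl at 0° is gauche with Ph at 300° (5.4); CH2Cl at 0° is gauche with CN at 60° (2.3); CHO at 120° is gauche with I at 180° (3.1); CHO at 120° is gauche with CN at 60° (2.1); tBu at 240° is gauche with I at 180° (7.2); tBu at 240° is gauche with Ph at 300° (5.6). Total 25.7 kJ/mol.
B has the highest total (26.1 kJ/mol).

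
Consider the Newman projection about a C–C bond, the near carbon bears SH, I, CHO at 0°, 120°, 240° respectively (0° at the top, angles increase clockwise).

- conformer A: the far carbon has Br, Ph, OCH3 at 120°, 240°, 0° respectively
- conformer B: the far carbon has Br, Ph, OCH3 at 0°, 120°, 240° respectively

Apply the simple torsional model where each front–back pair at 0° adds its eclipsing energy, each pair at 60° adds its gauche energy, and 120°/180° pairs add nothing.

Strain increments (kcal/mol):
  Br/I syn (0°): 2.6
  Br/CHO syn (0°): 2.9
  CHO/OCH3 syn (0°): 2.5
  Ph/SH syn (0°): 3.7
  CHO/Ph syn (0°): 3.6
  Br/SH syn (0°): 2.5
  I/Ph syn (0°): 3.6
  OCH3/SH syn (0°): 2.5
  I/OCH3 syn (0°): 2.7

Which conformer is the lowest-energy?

B

A (eclipsed): SH–OCH3 eclipsed, I–Br eclipsed, CHO–Ph eclipsed; 2.5 + 2.6 + 3.6 = 8.7 kcal/mol.
B (eclipsed): SH–Br eclipsed, I–Ph eclipsed, CHO–OCH3 eclipsed; 2.5 + 3.6 + 2.5 = 8.6 kcal/mol.
B has the lowest total (8.6 kcal/mol).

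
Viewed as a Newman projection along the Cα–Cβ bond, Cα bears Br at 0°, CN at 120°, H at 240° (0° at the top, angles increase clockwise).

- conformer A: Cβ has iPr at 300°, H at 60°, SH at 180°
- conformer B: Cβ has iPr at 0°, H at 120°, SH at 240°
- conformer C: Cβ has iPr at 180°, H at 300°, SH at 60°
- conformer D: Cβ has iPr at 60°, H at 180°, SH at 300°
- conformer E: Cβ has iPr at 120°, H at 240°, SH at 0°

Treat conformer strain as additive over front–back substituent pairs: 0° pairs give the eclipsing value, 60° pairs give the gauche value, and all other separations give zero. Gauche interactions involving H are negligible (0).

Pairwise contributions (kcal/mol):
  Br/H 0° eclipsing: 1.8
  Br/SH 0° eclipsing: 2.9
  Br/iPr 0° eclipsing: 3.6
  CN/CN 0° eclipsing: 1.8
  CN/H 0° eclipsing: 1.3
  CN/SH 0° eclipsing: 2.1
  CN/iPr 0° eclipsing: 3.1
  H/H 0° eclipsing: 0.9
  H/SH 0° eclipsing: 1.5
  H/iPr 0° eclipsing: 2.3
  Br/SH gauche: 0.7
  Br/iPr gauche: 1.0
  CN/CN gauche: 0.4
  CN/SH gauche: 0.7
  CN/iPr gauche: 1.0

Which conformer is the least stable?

A (staggered): Br–iPr gauche, CN–SH gauche; 1.0 + 0.7 = 1.7 kcal/mol.
B (eclipsed): Br–iPr eclipsed, CN–H eclipsed, H–SH eclipsed; 3.6 + 1.3 + 1.5 = 6.4 kcal/mol.
C (staggered): Br–SH gauche, CN–iPr gauche, CN–SH gauche; 0.7 + 1.0 + 0.7 = 2.4 kcal/mol.
D (staggered): Br–iPr gauche, Br–SH gauche, CN–iPr gauche; 1.0 + 0.7 + 1.0 = 2.7 kcal/mol.
E (eclipsed): Br–SH eclipsed, CN–iPr eclipsed, H–H eclipsed; 2.9 + 3.1 + 0.9 = 6.9 kcal/mol.
E has the highest total (6.9 kcal/mol).

E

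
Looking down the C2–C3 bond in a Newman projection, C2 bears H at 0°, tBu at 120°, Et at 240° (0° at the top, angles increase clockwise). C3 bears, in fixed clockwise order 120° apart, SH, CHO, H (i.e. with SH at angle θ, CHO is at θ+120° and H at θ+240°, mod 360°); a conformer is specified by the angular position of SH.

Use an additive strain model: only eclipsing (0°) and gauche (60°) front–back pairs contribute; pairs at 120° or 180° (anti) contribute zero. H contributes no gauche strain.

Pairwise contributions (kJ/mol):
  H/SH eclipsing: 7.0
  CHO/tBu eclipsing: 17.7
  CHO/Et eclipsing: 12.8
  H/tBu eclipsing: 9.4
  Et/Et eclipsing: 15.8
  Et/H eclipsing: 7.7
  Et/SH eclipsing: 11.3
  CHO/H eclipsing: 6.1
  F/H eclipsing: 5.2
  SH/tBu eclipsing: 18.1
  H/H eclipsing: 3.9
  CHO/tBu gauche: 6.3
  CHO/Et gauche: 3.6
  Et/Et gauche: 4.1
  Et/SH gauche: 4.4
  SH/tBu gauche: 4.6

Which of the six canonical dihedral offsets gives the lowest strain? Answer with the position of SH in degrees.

300°

SH at 0° (eclipsed): H(0°)/SH(0°) eclipsed 7.0; tBu(120°)/CHO(120°) eclipsed 17.7; Et(240°)/H(240°) eclipsed 7.7 → 32.4 kJ/mol.
SH at 60° (staggered): tBu(120°)/SH(60°) gauche 4.6; tBu(120°)/CHO(180°) gauche 6.3; Et(240°)/CHO(180°) gauche 3.6 → 14.5 kJ/mol.
SH at 120° (eclipsed): H(0°)/H(0°) eclipsed 3.9; tBu(120°)/SH(120°) eclipsed 18.1; Et(240°)/CHO(240°) eclipsed 12.8 → 34.8 kJ/mol.
SH at 180° (staggered): tBu(120°)/SH(180°) gauche 4.6; Et(240°)/SH(180°) gauche 4.4; Et(240°)/CHO(300°) gauche 3.6 → 12.6 kJ/mol.
SH at 240° (eclipsed): H(0°)/CHO(0°) eclipsed 6.1; tBu(120°)/H(120°) eclipsed 9.4; Et(240°)/SH(240°) eclipsed 11.3 → 26.8 kJ/mol.
SH at 300° (staggered): tBu(120°)/CHO(60°) gauche 6.3; Et(240°)/SH(300°) gauche 4.4 → 10.7 kJ/mol.
The minimum (10.7 kJ/mol) occurs with SH at 300°.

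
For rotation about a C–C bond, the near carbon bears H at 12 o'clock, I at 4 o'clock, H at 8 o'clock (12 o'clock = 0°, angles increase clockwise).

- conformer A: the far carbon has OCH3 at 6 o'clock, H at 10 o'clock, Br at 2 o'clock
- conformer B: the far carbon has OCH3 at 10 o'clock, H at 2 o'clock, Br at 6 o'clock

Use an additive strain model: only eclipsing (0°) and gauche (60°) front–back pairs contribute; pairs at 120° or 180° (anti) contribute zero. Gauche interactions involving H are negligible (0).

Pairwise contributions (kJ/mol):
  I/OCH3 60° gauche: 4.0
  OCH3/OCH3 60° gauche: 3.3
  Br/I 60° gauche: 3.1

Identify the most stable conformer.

A (staggered): I(120°)/OCH3(180°) gauche 4.0; I(120°)/Br(60°) gauche 3.1 → 7.1 kJ/mol.
B (staggered): I(120°)/Br(180°) gauche 3.1 → 3.1 kJ/mol.
B has the lowest total (3.1 kJ/mol).

B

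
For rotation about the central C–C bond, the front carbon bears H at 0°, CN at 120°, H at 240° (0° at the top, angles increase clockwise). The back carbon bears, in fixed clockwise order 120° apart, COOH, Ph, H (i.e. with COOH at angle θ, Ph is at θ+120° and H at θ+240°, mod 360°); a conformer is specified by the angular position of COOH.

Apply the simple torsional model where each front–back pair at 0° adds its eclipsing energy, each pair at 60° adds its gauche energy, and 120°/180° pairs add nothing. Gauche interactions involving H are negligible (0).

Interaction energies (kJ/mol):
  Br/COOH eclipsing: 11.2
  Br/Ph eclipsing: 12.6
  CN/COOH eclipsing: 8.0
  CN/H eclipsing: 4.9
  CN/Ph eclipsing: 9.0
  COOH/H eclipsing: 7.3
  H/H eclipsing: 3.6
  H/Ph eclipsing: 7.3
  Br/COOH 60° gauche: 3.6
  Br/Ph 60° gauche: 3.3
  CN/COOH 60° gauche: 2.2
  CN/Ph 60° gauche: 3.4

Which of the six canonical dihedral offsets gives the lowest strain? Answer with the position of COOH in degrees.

COOH at 0° is eclipsed. H at 0° is eclipsed with COOH at 0° (7.3); CN at 120° is eclipsed with Ph at 120° (9.0); H at 240° is eclipsed with H at 240° (3.6). Total 19.9 kJ/mol.
COOH at 60° is staggered. CN at 120° is gauche with COOH at 60° (2.2); CN at 120° is gauche with Ph at 180° (3.4). Total 5.6 kJ/mol.
COOH at 120° is eclipsed. H at 0° is eclipsed with H at 0° (3.6); CN at 120° is eclipsed with COOH at 120° (8.0); H at 240° is eclipsed with Ph at 240° (7.3). Total 18.9 kJ/mol.
COOH at 180° is staggered. CN at 120° is gauche with COOH at 180° (2.2). Total 2.2 kJ/mol.
COOH at 240° is eclipsed. H at 0° is eclipsed with Ph at 0° (7.3); CN at 120° is eclipsed with H at 120° (4.9); H at 240° is eclipsed with COOH at 240° (7.3). Total 19.5 kJ/mol.
COOH at 300° is staggered. CN at 120° is gauche with Ph at 60° (3.4). Total 3.4 kJ/mol.
The minimum (2.2 kJ/mol) occurs with COOH at 180°.

180°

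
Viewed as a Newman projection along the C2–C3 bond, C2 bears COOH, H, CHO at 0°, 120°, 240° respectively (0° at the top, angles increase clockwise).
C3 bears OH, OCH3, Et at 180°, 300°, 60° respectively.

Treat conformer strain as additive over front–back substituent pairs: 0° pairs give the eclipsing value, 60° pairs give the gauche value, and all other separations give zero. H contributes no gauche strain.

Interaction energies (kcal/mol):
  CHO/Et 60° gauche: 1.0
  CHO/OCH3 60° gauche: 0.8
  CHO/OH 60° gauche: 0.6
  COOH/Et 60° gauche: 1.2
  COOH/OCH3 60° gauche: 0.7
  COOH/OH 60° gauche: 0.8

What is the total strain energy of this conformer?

This conformer is staggered. COOH at 0° is gauche with OCH3 at 300° (0.7); COOH at 0° is gauche with Et at 60° (1.2); CHO at 240° is gauche with OH at 180° (0.6); CHO at 240° is gauche with OCH3 at 300° (0.8). Total 3.3 kcal/mol.

3.3 kcal/mol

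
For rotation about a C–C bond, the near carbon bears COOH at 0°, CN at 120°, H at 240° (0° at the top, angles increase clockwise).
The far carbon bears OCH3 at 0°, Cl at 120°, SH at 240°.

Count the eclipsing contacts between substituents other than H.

Non-H eclipsing pairs: COOH(0°)/OCH3(0°); CN(120°)/Cl(120°) — 2 interactions.

2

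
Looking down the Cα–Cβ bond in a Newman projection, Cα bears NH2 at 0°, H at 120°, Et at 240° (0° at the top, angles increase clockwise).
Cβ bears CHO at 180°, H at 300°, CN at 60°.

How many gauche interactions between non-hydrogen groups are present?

2

Non-H gauche pairs: NH2(0°)/CN(60°); Et(240°)/CHO(180°) — 2 interactions.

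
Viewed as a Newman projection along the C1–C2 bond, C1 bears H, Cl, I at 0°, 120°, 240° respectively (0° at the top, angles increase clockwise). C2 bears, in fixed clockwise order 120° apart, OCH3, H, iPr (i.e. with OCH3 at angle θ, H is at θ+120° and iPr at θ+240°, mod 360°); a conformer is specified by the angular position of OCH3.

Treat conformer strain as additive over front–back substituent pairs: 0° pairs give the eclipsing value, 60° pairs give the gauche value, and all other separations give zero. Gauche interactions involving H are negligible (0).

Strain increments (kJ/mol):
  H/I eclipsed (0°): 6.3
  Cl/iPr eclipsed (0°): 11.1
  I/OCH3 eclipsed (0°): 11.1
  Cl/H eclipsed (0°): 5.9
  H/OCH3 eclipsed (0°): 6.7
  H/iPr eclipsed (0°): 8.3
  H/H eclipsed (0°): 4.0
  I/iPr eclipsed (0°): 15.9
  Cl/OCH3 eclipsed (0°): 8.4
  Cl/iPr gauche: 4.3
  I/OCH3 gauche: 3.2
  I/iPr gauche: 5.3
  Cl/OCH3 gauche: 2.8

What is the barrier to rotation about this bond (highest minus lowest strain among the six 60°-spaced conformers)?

OCH3 at 0° (eclipsed): H(0°)/OCH3(0°) eclipsed 6.7; Cl(120°)/H(120°) eclipsed 5.9; I(240°)/iPr(240°) eclipsed 15.9 → 28.5 kJ/mol.
OCH3 at 60° (staggered): Cl(120°)/OCH3(60°) gauche 2.8; I(240°)/iPr(300°) gauche 5.3 → 8.1 kJ/mol.
OCH3 at 120° (eclipsed): H(0°)/iPr(0°) eclipsed 8.3; Cl(120°)/OCH3(120°) eclipsed 8.4; I(240°)/H(240°) eclipsed 6.3 → 23.0 kJ/mol.
OCH3 at 180° (staggered): Cl(120°)/OCH3(180°) gauche 2.8; Cl(120°)/iPr(60°) gauche 4.3; I(240°)/OCH3(180°) gauche 3.2 → 10.3 kJ/mol.
OCH3 at 240° (eclipsed): H(0°)/H(0°) eclipsed 4.0; Cl(120°)/iPr(120°) eclipsed 11.1; I(240°)/OCH3(240°) eclipsed 11.1 → 26.2 kJ/mol.
OCH3 at 300° (staggered): Cl(120°)/iPr(180°) gauche 4.3; I(240°)/OCH3(300°) gauche 3.2; I(240°)/iPr(180°) gauche 5.3 → 12.8 kJ/mol.
Max at 0° (28.5 kJ/mol), min at 60° (8.1 kJ/mol); barrier = 20.4 kJ/mol.

20.4 kJ/mol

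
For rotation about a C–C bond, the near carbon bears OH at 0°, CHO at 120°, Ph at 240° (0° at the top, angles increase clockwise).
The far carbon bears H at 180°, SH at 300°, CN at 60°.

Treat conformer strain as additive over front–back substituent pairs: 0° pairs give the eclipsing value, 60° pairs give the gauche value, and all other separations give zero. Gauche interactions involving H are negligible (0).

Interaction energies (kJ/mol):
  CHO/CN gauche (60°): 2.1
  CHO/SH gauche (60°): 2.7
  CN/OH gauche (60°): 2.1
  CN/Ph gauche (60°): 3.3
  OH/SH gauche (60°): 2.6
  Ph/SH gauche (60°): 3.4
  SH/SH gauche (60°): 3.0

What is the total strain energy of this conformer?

10.2 kJ/mol

This conformer (staggered): OH(0°)/SH(300°) gauche 2.6; OH(0°)/CN(60°) gauche 2.1; CHO(120°)/CN(60°) gauche 2.1; Ph(240°)/SH(300°) gauche 3.4 → 10.2 kJ/mol.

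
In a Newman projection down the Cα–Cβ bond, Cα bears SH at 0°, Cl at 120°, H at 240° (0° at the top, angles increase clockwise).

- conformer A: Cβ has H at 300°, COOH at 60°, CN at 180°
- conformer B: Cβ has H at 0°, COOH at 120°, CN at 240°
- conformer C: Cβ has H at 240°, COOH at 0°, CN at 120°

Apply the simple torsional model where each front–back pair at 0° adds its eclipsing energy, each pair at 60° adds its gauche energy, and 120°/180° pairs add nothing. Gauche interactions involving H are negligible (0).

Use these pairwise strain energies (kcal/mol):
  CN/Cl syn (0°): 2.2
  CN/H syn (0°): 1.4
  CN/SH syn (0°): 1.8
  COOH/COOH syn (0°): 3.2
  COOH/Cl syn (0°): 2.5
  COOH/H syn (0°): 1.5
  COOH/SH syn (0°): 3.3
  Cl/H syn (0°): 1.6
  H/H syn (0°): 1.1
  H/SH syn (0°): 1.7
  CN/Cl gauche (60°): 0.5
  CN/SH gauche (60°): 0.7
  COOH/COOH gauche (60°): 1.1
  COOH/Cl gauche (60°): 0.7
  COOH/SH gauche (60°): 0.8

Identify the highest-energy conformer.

C

A (staggered): SH–COOH gauche, Cl–COOH gauche, Cl–CN gauche; 0.8 + 0.7 + 0.5 = 2.0 kcal/mol.
B (eclipsed): SH–H eclipsed, Cl–COOH eclipsed, H–CN eclipsed; 1.7 + 2.5 + 1.4 = 5.6 kcal/mol.
C (eclipsed): SH–COOH eclipsed, Cl–CN eclipsed, H–H eclipsed; 3.3 + 2.2 + 1.1 = 6.6 kcal/mol.
C has the highest total (6.6 kcal/mol).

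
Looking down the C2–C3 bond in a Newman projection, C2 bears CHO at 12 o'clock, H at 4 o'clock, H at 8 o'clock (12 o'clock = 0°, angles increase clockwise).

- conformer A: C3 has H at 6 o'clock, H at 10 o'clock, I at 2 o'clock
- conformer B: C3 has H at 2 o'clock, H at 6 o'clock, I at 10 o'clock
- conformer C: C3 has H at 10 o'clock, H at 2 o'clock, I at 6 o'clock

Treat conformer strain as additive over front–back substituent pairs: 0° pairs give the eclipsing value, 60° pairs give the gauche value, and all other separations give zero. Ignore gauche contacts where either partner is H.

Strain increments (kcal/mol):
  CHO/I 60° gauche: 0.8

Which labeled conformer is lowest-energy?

C

A is staggered. CHO at 0° is gauche with I at 60° (0.8). Total 0.8 kcal/mol.
B is staggered. CHO at 0° is gauche with I at 300° (0.8). Total 0.8 kcal/mol.
C (staggered): no non-H gauche contacts → 0.0 kcal/mol.
C has the lowest total (0.0 kcal/mol).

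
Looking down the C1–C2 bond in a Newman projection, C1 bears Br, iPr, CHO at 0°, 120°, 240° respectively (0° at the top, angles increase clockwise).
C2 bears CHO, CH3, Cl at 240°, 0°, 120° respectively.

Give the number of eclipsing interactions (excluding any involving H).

Non-H eclipsing pairs: Br(0°)/CH3(0°); iPr(120°)/Cl(120°); CHO(240°)/CHO(240°) — 3 interactions.

3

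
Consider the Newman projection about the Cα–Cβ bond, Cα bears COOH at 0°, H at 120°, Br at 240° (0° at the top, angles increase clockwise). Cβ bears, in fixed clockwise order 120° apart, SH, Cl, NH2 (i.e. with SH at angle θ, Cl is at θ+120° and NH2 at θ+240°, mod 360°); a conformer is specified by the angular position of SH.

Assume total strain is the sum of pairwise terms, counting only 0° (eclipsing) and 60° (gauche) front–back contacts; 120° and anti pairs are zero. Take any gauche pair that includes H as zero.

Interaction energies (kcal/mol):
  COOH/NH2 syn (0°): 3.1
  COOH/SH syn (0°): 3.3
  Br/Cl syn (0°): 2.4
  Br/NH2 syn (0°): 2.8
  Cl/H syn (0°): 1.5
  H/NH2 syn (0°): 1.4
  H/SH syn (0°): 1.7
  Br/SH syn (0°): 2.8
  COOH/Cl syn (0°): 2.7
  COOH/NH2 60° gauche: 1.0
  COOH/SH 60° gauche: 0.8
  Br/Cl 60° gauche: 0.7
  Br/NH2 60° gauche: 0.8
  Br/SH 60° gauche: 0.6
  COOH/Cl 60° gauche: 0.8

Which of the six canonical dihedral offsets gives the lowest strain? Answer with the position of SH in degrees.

SH at 0° is eclipsed. COOH at 0° is eclipsed with SH at 0° (3.3); H at 120° is eclipsed with Cl at 120° (1.5); Br at 240° is eclipsed with NH2 at 240° (2.8). Total 7.6 kcal/mol.
SH at 60° is staggered. COOH at 0° is gauche with SH at 60° (0.8); COOH at 0° is gauche with NH2 at 300° (1.0); Br at 240° is gauche with Cl at 180° (0.7); Br at 240° is gauche with NH2 at 300° (0.8). Total 3.3 kcal/mol.
SH at 120° is eclipsed. COOH at 0° is eclipsed with NH2 at 0° (3.1); H at 120° is eclipsed with SH at 120° (1.7); Br at 240° is eclipsed with Cl at 240° (2.4). Total 7.2 kcal/mol.
SH at 180° is staggered. COOH at 0° is gauche with Cl at 300° (0.8); COOH at 0° is gauche with NH2 at 60° (1.0); Br at 240° is gauche with SH at 180° (0.6); Br at 240° is gauche with Cl at 300° (0.7). Total 3.1 kcal/mol.
SH at 240° is eclipsed. COOH at 0° is eclipsed with Cl at 0° (2.7); H at 120° is eclipsed with NH2 at 120° (1.4); Br at 240° is eclipsed with SH at 240° (2.8). Total 6.9 kcal/mol.
SH at 300° is staggered. COOH at 0° is gauche with SH at 300° (0.8); COOH at 0° is gauche with Cl at 60° (0.8); Br at 240° is gauche with SH at 300° (0.6); Br at 240° is gauche with NH2 at 180° (0.8). Total 3.0 kcal/mol.
The minimum (3.0 kcal/mol) occurs with SH at 300°.

300°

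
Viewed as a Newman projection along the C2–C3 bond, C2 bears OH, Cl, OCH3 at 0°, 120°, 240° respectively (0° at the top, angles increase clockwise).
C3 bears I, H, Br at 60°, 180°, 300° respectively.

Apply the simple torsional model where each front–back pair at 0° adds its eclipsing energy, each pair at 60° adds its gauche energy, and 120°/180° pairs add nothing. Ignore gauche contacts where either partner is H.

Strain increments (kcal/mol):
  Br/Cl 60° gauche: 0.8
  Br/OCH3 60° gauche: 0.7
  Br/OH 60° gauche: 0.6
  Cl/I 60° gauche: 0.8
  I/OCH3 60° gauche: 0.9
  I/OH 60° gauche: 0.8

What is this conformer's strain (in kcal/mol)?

This conformer is staggered. OH at 0° is gauche with I at 60° (0.8); OH at 0° is gauche with Br at 300° (0.6); Cl at 120° is gauche with I at 60° (0.8); OCH3 at 240° is gauche with Br at 300° (0.7). Total 2.9 kcal/mol.

2.9 kcal/mol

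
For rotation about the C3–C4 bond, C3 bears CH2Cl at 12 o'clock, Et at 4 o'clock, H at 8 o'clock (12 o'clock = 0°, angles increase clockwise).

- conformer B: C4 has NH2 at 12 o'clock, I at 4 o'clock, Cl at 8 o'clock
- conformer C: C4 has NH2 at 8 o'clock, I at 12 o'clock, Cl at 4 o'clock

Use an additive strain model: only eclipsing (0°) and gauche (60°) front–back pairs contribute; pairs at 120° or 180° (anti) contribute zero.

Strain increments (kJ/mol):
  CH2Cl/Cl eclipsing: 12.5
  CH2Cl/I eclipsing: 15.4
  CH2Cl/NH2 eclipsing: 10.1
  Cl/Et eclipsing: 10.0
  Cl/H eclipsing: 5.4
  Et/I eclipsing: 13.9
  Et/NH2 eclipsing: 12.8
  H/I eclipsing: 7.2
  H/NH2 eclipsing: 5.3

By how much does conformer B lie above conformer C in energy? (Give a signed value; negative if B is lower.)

-1.3 kJ/mol

B (eclipsed): CH2Cl(0°)/NH2(0°) eclipsed 10.1; Et(120°)/I(120°) eclipsed 13.9; H(240°)/Cl(240°) eclipsed 5.4 → 29.4 kJ/mol.
C (eclipsed): CH2Cl(0°)/I(0°) eclipsed 15.4; Et(120°)/Cl(120°) eclipsed 10.0; H(240°)/NH2(240°) eclipsed 5.3 → 30.7 kJ/mol.
E(B) − E(C) = 29.4 − 30.7 = -1.3 kJ/mol.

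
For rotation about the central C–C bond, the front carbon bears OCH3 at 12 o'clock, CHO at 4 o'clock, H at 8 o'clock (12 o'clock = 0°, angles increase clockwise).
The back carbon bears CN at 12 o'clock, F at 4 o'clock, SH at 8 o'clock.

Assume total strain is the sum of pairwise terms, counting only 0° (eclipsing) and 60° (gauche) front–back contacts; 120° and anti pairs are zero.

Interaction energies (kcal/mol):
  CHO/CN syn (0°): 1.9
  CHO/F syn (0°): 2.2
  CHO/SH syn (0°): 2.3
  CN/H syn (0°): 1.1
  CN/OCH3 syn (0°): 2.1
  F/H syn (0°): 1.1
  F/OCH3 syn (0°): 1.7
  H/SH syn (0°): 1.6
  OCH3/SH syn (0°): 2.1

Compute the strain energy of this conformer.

This conformer is eclipsed. OCH3 at 0° is eclipsed with CN at 0° (2.1); CHO at 120° is eclipsed with F at 120° (2.2); H at 240° is eclipsed with SH at 240° (1.6). Total 5.9 kcal/mol.

5.9 kcal/mol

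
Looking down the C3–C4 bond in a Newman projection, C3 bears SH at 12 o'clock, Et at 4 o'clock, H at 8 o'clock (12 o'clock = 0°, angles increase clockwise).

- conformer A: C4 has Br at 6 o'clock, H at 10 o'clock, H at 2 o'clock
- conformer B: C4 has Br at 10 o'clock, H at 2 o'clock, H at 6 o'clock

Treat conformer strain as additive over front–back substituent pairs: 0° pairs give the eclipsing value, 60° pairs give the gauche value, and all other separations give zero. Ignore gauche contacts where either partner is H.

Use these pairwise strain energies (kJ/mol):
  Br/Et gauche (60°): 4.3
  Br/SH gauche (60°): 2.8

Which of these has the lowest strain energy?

A is staggered. Et at 120° is gauche with Br at 180° (4.3). Total 4.3 kJ/mol.
B is staggered. SH at 0° is gauche with Br at 300° (2.8). Total 2.8 kJ/mol.
B has the lowest total (2.8 kJ/mol).

B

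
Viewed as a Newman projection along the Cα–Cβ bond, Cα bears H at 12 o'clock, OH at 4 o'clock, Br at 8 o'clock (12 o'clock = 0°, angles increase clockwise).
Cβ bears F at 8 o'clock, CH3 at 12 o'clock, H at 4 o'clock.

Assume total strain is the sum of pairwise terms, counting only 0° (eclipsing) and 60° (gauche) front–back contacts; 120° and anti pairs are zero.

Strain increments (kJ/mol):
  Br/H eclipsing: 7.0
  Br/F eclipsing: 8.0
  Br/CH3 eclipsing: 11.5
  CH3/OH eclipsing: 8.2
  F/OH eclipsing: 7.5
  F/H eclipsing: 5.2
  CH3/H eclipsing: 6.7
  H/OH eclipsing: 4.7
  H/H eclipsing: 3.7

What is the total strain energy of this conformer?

This conformer is eclipsed. H at 0° is eclipsed with CH3 at 0° (6.7); OH at 120° is eclipsed with H at 120° (4.7); Br at 240° is eclipsed with F at 240° (8.0). Total 19.4 kJ/mol.

19.4 kJ/mol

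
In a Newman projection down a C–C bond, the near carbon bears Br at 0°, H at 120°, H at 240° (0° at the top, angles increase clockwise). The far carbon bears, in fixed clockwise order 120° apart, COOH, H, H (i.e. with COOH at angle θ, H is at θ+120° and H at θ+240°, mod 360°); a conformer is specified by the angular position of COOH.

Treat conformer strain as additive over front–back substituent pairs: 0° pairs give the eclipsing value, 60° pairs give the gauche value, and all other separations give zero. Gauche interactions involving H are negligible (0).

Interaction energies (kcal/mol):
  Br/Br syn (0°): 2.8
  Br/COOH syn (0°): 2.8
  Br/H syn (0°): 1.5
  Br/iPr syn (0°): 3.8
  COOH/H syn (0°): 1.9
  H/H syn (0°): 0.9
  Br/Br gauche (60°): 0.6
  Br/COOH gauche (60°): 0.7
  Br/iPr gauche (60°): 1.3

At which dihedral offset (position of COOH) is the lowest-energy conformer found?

180°

COOH at 0° is eclipsed. Br at 0° is eclipsed with COOH at 0° (2.8); H at 120° is eclipsed with H at 120° (0.9); H at 240° is eclipsed with H at 240° (0.9). Total 4.6 kcal/mol.
COOH at 60° is staggered. Br at 0° is gauche with COOH at 60° (0.7). Total 0.7 kcal/mol.
COOH at 120° is eclipsed. Br at 0° is eclipsed with H at 0° (1.5); H at 120° is eclipsed with COOH at 120° (1.9); H at 240° is eclipsed with H at 240° (0.9). Total 4.3 kcal/mol.
COOH at 180° (staggered): no non-H gauche contacts → 0.0 kcal/mol.
COOH at 240° is eclipsed. Br at 0° is eclipsed with H at 0° (1.5); H at 120° is eclipsed with H at 120° (0.9); H at 240° is eclipsed with COOH at 240° (1.9). Total 4.3 kcal/mol.
COOH at 300° is staggered. Br at 0° is gauche with COOH at 300° (0.7). Total 0.7 kcal/mol.
The minimum (0.0 kcal/mol) occurs with COOH at 180°.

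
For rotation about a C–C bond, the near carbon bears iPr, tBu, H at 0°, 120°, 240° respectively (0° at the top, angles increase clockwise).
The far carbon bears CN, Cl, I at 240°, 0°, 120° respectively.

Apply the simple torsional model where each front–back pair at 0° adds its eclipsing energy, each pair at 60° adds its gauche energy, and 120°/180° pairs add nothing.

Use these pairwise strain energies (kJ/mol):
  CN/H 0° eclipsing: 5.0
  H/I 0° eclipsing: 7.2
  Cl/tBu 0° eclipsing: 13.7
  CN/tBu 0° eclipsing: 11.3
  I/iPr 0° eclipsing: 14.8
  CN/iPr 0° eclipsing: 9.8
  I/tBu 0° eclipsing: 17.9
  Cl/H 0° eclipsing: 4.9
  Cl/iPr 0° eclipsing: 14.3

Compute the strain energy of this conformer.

This conformer (eclipsed): iPr(0°)/Cl(0°) eclipsed 14.3; tBu(120°)/I(120°) eclipsed 17.9; H(240°)/CN(240°) eclipsed 5.0 → 37.2 kJ/mol.

37.2 kJ/mol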